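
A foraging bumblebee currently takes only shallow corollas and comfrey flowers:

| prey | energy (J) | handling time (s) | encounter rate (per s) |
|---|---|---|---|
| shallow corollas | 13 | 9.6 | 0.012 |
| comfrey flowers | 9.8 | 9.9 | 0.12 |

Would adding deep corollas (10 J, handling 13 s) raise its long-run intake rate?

Current rate: (0.012×13 + 0.12×9.8)/(1 + 0.012×9.6 + 0.12×9.9) = 0.5783 J/s.
Profitability of deep corollas: 10/13 = 0.7692 J/s.
0.7692 > 0.5783, so adding deep corollas raises the average — include it.

Yes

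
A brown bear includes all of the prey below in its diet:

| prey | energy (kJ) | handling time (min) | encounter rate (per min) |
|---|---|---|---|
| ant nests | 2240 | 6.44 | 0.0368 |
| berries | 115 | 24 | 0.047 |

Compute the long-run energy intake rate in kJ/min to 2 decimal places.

R = Σλ_iE_i / (1 + Σλ_ih_i)
Numerator: 0.0368×2240 + 0.047×115 = 87.84
Denominator: 1 + 0.0368×6.44 + 0.047×24 = 2.365
R = 87.84/2.365 = 37.14 kJ/min

37.14 kJ/min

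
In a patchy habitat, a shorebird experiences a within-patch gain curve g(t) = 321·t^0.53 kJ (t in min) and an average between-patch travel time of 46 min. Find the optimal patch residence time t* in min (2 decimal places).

51.87 min

Maximise g(t)/(T+t): set derivative to zero → g'(t)(T+t) = g(t).
g'(t) = 0.53·321·t^-0.47. Setting 0.53·321·t^-0.47 = 321·t^0.53/(46+t) gives 0.53(46+t) = t, so 0.47·t = 0.53×46.
t* = 0.53×46/0.47 = 51.87 min.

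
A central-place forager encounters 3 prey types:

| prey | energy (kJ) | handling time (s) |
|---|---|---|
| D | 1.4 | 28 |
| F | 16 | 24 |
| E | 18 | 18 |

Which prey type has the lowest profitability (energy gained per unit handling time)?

Profitability E/h (kJ/s): D = 1.4/28 = 0.05, F = 16/24 = 0.667, E = 18/18 = 1.
Ranked: E > F > D.

D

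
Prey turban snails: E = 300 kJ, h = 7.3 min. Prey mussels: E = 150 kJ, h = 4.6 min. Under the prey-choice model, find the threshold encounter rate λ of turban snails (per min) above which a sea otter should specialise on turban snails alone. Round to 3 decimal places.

0.526 per min

The zero-one rule: include mussels iff E₂/h₂ > λE₁/(1+λh₁). Equality gives the switch point.
λE₁h₂ = E₂ + λE₂h₁ ⇒ λ = E₂/(E₁h₂ − E₂h₁) = 150/(1380 − 1095) = 0.5263 per min.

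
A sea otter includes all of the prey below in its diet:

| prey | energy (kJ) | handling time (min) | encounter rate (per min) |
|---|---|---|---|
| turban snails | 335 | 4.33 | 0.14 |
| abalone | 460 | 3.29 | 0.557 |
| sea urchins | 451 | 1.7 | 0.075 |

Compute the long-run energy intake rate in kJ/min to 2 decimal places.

94.48 kJ/min

R = (0.14×335 + 0.557×460 + 0.075×451) / (1 + 0.14×4.33 + 0.557×3.29 + 0.075×1.7) = 336.9/3.566 = 94.48 kJ/min.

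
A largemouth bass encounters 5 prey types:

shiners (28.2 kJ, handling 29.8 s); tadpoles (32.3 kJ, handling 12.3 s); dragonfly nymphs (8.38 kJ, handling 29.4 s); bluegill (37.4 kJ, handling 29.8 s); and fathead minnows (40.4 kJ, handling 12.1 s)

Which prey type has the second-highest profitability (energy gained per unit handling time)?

tadpoles

Profitability E/h (kJ/s): shiners = 28.2/29.8 = 0.946, tadpoles = 32.3/12.3 = 2.63, dragonfly nymphs = 8.38/29.4 = 0.285, bluegill = 37.4/29.8 = 1.26, fathead minnows = 40.4/12.1 = 3.34.
Ranked: fathead minnows > tadpoles > bluegill > shiners > dragonfly nymphs.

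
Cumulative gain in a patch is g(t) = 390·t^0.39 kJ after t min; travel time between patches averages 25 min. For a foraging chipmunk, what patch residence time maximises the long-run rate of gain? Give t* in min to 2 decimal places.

15.98 min

By the marginal value theorem, leave when the instantaneous gain rate g'(t) equals the habitat-wide average g(t)/(T + t).
g'(t) = 0.39·390·t^-0.61. Setting 0.39·390·t^-0.61 = 390·t^0.39/(25+t) gives 0.39(25+t) = t, so 0.61·t = 0.39×25.
t* = 0.39×25/0.61 = 15.98 min.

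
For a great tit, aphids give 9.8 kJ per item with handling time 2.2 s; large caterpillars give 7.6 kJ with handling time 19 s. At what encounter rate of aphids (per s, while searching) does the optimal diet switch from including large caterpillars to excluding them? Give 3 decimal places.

0.045 per s

At the threshold, the rate on aphids alone equals the profitability of large caterpillars: λ·9.8/(1 + λ·2.2) = 7.6/19 = 0.4.
Rearranging, λ(9.8 − 0.4×2.2) = 0.4, so λ = 0.4/8.92 = 0.04484 per s.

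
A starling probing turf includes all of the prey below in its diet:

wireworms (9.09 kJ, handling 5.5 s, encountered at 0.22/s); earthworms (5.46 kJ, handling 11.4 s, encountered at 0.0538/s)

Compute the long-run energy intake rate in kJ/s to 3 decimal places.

0.812 kJ/s

R = (0.22×9.09 + 0.0538×5.46) / (1 + 0.22×5.5 + 0.0538×11.4) = 2.294/2.823 = 0.8124 kJ/s.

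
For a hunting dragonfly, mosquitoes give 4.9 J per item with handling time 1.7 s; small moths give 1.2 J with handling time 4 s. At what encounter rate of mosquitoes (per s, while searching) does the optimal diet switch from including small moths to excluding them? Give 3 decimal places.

0.068 per s

At the threshold, the rate on mosquitoes alone equals the profitability of small moths: λ·4.9/(1 + λ·1.7) = 1.2/4 = 0.3.
Rearranging, λ(4.9 − 0.3×1.7) = 0.3, so λ = 0.3/4.39 = 0.06834 per s.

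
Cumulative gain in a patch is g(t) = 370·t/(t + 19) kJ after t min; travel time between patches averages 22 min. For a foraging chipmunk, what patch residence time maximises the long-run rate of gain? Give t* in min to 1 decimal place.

Maximise g(t)/(T+t): set derivative to zero → g'(t)(T+t) = g(t).
g'(t) = 370·19/(t + 19)². Setting 370·19/(t+19)² = 370t/[(t+19)(22+t)] gives 19(22+t) = t(t+19), so t² = 19×22 = 418.
t* = √418 = 20.45 min.

20.4 min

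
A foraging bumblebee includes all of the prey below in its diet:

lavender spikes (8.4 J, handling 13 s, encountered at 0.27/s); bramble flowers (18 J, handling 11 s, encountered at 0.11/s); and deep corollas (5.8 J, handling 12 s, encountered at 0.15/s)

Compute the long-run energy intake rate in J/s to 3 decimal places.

R = Σλ_iE_i / (1 + Σλ_ih_i)
Numerator: 0.27×8.4 + 0.11×18 + 0.15×5.8 = 5.118
Denominator: 1 + 0.27×13 + 0.11×11 + 0.15×12 = 7.52
R = 5.118/7.52 = 0.6806 J/s

0.681 J/s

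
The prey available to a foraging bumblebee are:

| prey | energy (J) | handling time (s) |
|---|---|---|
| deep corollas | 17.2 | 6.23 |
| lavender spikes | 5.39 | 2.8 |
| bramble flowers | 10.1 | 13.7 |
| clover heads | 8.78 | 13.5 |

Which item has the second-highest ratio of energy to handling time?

lavender spikes

In descending order of E/h:
deep corollas: 17.2/6.23 = 2.76 J/s
lavender spikes: 5.39/2.8 = 1.93 J/s
bramble flowers: 10.1/13.7 = 0.737 J/s
clover heads: 8.78/13.5 = 0.65 J/s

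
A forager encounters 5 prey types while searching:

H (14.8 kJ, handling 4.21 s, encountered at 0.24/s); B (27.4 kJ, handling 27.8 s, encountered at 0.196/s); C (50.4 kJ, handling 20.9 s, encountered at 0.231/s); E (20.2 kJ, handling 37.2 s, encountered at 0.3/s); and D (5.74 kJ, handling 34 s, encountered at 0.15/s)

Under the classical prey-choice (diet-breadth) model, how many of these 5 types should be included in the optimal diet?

2

Profitabilities (E/h, kJ/s): H 3.52, C 2.41, B 0.986, E 0.543, D 0.169. Add prey in this order while the next type's profitability exceeds the intake rate on those already taken.
Rate on top 1: 1.767. C: 2.41 > 1.767 → include.
Rate on top 2: 2.222. B: 0.986 < 2.222 → exclude; stop.
Optimal diet: H, C — 2 of 5 types.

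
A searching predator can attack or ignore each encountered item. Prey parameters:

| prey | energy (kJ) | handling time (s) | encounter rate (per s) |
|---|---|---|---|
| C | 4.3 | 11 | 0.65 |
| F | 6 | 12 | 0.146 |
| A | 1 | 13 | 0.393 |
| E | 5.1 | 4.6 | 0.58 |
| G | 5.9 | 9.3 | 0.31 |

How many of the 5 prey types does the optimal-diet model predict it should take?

Rank by E/h (kJ/s): E 1.11, G 0.634, F 0.5, C 0.391, A 0.0769. Include each in turn until the next type's E/h falls below the running intake rate.
Rate on top 1: 0.8064. G: 0.634 < 0.8064 → exclude; stop.
Optimal diet: E — 1 of 5 types.

1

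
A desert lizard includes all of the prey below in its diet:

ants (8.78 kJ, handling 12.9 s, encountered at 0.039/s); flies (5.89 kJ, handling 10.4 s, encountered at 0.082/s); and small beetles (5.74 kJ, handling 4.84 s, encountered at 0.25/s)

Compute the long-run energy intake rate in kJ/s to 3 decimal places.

Energy encountered per unit search time: 0.039×8.78 + 0.082×5.89 + 0.25×5.74 = 2.26 kJ/s.
Handling time per unit search time: 0.039×12.9 + 0.082×10.4 + 0.25×4.84 = 2.566.
Rate = 2.26/(1 + 2.566) = 0.6339 kJ/s.

0.634 kJ/s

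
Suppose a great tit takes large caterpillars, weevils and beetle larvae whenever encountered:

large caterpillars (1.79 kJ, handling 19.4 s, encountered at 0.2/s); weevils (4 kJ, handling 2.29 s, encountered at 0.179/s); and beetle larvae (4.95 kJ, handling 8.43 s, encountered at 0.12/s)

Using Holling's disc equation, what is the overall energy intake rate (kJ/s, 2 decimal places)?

0.26 kJ/s

R = (0.2×1.79 + 0.179×4 + 0.12×4.95) / (1 + 0.2×19.4 + 0.179×2.29 + 0.12×8.43) = 1.668/6.302 = 0.2647 kJ/s.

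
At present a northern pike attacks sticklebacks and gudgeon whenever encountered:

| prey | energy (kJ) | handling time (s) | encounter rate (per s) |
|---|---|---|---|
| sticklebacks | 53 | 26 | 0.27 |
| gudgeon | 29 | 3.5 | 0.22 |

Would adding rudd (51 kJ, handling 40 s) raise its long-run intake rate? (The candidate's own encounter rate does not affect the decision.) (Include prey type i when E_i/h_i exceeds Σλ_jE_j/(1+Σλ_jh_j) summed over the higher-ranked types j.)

No

Current rate: (0.27×53 + 0.22×29)/(1 + 0.27×26 + 0.22×3.5) = 2.354 kJ/s.
rudd: E/h = 51/40 = 1.275 kJ/s.
Since 1.275 < R, time spent handling rudd is better spent searching.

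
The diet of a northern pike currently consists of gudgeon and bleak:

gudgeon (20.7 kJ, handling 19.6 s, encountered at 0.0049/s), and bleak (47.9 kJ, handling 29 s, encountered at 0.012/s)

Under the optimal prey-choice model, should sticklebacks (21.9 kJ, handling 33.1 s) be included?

Yes

On gudgeon and bleak alone, R = ΣλE/(1+Σλh) = 0.6762/1.444 = 0.4683 kJ/s.
sticklebacks: E/h = 21.9/33.1 = 0.6616 kJ/s.
Since 0.6616 > R, including sticklebacks increases the long-run rate.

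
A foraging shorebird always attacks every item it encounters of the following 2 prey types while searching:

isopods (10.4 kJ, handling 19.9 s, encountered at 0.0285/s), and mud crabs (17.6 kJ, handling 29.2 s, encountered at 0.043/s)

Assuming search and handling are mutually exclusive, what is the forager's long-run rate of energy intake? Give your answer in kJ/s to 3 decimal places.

Energy encountered per unit search time: 0.0285×10.4 + 0.043×17.6 = 1.053 kJ/s.
Handling time per unit search time: 0.0285×19.9 + 0.043×29.2 = 1.823.
Rate = 1.053/(1 + 1.823) = 0.3731 kJ/s.

0.373 kJ/s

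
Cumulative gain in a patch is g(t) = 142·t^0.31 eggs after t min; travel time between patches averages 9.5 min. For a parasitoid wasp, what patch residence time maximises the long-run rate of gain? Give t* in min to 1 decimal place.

4.3 min

By the marginal value theorem, leave when the instantaneous gain rate g'(t) equals the habitat-wide average g(t)/(T + t).
g'(t) = 0.31·142·t^-0.69. Setting 0.31·142·t^-0.69 = 142·t^0.31/(9.5+t) gives 0.31(9.5+t) = t, so 0.69·t = 0.31×9.5.
t* = 0.31×9.5/0.69 = 4.268 min.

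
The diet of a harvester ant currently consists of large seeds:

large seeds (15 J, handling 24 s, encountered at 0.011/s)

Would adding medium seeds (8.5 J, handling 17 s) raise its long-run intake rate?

Yes

Intake rate on the current diet: R = (0.011×15) / (1 + 0.011×24) = 0.165/1.264 = 0.1305 J/s.
medium seeds: E/h = 8.5/17 = 0.5 J/s.
0.5 > 0.1305, so adding medium seeds raises the average — include it.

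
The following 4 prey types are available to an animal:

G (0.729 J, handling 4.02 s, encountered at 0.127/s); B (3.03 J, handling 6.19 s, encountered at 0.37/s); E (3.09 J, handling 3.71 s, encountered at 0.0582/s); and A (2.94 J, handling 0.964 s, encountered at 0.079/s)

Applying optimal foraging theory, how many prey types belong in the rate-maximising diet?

Profitabilities (E/h, J/s): A 3.05, E 0.833, B 0.489, G 0.181. Add prey in this order while the next type's profitability exceeds the intake rate on those already taken.
Rate on top 1: 0.2158. E: 0.833 > 0.2158 → include.
Rate on top 2: 0.3189. B: 0.489 > 0.3189 → include.
Rate on top 3: 0.428. G: 0.181 < 0.428 → exclude; stop.
Optimal diet: A, E, B — 3 of 4 types.

3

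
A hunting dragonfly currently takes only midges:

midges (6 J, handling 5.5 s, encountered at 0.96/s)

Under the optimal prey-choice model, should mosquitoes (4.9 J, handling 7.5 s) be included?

Current rate: (0.96×6)/(1 + 0.96×5.5) = 0.9172 J/s.
mosquitoes: E/h = 4.9/7.5 = 0.6533 J/s.
Since 0.6533 < R, time spent handling mosquitoes is better spent searching.

No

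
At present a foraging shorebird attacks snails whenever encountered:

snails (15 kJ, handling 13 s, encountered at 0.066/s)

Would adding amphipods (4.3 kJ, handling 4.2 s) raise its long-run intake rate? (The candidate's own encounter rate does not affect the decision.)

Yes

Current rate: (0.066×15)/(1 + 0.066×13) = 0.5328 kJ/s.
amphipods: E/h = 4.3/4.2 = 1.024 kJ/s.
Since 1.024 > R, including amphipods increases the long-run rate.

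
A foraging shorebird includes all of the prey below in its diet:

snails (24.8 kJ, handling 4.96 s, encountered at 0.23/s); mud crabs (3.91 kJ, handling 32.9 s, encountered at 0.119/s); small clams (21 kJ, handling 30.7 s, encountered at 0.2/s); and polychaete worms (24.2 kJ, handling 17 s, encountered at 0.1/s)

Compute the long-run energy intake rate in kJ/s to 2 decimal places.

0.92 kJ/s

R = (0.23×24.8 + 0.119×3.91 + 0.2×21 + 0.1×24.2) / (1 + 0.23×4.96 + 0.119×32.9 + 0.2×30.7 + 0.1×17) = 12.79/13.9 = 0.9204 kJ/s.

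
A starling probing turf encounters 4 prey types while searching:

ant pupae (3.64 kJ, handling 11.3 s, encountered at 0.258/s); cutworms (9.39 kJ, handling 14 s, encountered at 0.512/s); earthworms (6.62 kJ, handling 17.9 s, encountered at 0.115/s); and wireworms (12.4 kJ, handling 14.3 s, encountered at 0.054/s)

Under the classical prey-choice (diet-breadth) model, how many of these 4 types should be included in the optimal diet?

E/h in descending order: wireworms 0.867, cutworms 0.671, earthworms 0.37, ant pupae 0.322 kJ/s. The optimal diet is the largest prefix of this list for which every included type satisfies E_i/h_i > R on the types above it.
Rate on top 1: 0.3778. cutworms: 0.671 > 0.3778 → include.
Rate on top 2: 0.6127. earthworms: 0.37 < 0.6127 → exclude; stop.
Optimal diet: wireworms, cutworms — 2 of 4 types.

2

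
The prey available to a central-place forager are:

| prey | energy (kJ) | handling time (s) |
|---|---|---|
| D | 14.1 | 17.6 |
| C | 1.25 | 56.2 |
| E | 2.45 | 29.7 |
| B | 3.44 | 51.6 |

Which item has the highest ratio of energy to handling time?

Profitability E/h (kJ/s): D = 14.1/17.6 = 0.801, C = 1.25/56.2 = 0.0222, E = 2.45/29.7 = 0.0825, B = 3.44/51.6 = 0.0667.
Ranked: D > E > B > C.

D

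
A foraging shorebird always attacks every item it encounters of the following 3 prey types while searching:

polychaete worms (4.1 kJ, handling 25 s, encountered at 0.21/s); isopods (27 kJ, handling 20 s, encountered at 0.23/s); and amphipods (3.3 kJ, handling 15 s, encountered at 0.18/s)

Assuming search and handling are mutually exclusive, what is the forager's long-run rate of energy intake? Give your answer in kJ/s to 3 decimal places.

R = (0.21×4.1 + 0.23×27 + 0.18×3.3) / (1 + 0.21×25 + 0.23×20 + 0.18×15) = 7.665/13.55 = 0.5657 kJ/s.

0.566 kJ/s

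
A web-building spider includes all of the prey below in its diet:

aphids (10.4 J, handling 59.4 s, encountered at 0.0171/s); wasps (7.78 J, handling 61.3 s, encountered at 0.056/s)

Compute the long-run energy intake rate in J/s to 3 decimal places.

R = (0.0171×10.4 + 0.056×7.78) / (1 + 0.0171×59.4 + 0.056×61.3) = 0.6135/5.449 = 0.1126 J/s.

0.113 J/s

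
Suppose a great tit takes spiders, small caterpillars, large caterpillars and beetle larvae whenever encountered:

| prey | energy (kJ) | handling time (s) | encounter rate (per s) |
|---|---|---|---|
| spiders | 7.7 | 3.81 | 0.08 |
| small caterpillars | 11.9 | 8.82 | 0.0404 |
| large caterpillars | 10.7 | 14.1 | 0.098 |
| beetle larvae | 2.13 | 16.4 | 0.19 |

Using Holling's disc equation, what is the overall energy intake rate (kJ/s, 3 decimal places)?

0.414 kJ/s

R = Σλ_iE_i / (1 + Σλ_ih_i)
Numerator: 0.08×7.7 + 0.0404×11.9 + 0.098×10.7 + 0.19×2.13 = 2.55
Denominator: 1 + 0.08×3.81 + 0.0404×8.82 + 0.098×14.1 + 0.19×16.4 = 6.159
R = 2.55/6.159 = 0.414 kJ/s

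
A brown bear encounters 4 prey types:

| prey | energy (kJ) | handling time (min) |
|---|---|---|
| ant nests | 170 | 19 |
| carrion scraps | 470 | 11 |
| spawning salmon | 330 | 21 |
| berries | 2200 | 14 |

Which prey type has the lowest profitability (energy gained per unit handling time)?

Profitability E/h (kJ/min): ant nests = 170/19 = 8.95, carrion scraps = 470/11 = 42.7, spawning salmon = 330/21 = 15.7, berries = 2200/14 = 157.
Ranked: berries > carrion scraps > spawning salmon > ant nests.

ant nests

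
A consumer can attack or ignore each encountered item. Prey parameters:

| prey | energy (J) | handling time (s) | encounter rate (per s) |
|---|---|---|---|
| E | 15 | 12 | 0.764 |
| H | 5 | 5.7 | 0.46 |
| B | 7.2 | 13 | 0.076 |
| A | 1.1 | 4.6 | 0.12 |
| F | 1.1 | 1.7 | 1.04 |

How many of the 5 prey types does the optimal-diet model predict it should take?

1

E/h in descending order: E 1.25, H 0.877, F 0.647, B 0.554, A 0.239 J/s. The optimal diet is the largest prefix of this list for which every included type satisfies E_i/h_i > R on the types above it.
Rate on top 1: 1.127. H: 0.877 < 1.127 → exclude; stop.
Optimal diet: E — 1 of 5 types.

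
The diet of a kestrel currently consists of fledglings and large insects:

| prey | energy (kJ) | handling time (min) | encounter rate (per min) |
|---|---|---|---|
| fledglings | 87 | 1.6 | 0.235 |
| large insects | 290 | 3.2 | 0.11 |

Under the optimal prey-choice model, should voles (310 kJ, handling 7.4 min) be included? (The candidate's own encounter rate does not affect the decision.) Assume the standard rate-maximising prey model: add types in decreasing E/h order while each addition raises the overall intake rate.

Intake rate on the current diet: R = (0.235×87 + 0.11×290) / (1 + 0.235×1.6 + 0.11×3.2) = 52.34/1.728 = 30.29 kJ/min.
Profitability of voles: 310/7.4 = 41.89 kJ/min.
Since 41.89 > R, including voles increases the long-run rate.

Yes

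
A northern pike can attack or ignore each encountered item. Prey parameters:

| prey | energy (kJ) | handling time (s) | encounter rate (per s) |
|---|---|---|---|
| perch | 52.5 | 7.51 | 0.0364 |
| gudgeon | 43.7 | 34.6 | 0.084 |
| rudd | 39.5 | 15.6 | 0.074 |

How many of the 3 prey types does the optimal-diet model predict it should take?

E/h in descending order: perch 6.99, rudd 2.53, gudgeon 1.26 kJ/s. The optimal diet is the largest prefix of this list for which every included type satisfies E_i/h_i > R on the types above it.
Rate on top 1: 1.501. rudd: 2.53 > 1.501 → include.
Rate on top 2: 1.991. gudgeon: 1.26 < 1.991 → exclude; stop.
Optimal diet: perch, rudd — 2 of 3 types.

2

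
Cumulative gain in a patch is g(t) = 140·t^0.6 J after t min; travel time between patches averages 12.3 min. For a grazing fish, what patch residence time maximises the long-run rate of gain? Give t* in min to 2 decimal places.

Maximise g(t)/(T+t): set derivative to zero → g'(t)(T+t) = g(t).
g'(t) = 0.6·140·t^-0.4. Setting 0.6·140·t^-0.4 = 140·t^0.6/(12.3+t) gives 0.6(12.3+t) = t, so 0.40·t = 0.6×12.3.
t* = 0.6×12.3/0.40 = 18.45 min.

18.45 min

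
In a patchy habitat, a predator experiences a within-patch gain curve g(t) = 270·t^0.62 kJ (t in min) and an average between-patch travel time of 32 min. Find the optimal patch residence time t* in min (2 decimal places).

Maximise g(t)/(T+t): set derivative to zero → g'(t)(T+t) = g(t).
g'(t) = 0.62·270·t^-0.38. Setting 0.62·270·t^-0.38 = 270·t^0.62/(32+t) gives 0.62(32+t) = t, so 0.38·t = 0.62×32.
t* = 0.62×32/0.38 = 52.21 min.

52.21 min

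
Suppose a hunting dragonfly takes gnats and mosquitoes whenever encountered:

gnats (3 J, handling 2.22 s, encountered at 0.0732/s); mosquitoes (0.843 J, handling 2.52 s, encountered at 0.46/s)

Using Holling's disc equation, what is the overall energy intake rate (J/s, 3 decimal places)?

0.262 J/s

R = Σλ_iE_i / (1 + Σλ_ih_i)
Numerator: 0.0732×3 + 0.46×0.843 = 0.6074
Denominator: 1 + 0.0732×2.22 + 0.46×2.52 = 2.322
R = 0.6074/2.322 = 0.2616 J/s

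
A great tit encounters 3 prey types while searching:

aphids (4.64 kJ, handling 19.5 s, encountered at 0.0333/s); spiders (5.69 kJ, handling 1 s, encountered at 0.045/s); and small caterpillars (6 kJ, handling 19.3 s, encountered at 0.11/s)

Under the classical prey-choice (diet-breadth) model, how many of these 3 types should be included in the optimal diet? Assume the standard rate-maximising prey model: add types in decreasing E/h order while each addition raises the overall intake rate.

Profitabilities (E/h, kJ/s): spiders 5.69, small caterpillars 0.311, aphids 0.238. Add prey in this order while the next type's profitability exceeds the intake rate on those already taken.
Rate on top 1: 0.245. small caterpillars: 0.311 > 0.245 → include.
Rate on top 2: 0.2892. aphids: 0.238 < 0.2892 → exclude; stop.
Optimal diet: spiders, small caterpillars — 2 of 3 types.

2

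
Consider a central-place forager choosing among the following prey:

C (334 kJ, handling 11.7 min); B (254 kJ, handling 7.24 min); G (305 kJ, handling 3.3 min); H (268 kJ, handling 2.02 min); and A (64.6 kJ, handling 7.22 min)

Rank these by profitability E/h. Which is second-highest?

G

In descending order of E/h:
H: 268/2.02 = 133 kJ/min
G: 305/3.3 = 92.4 kJ/min
B: 254/7.24 = 35.1 kJ/min
C: 334/11.7 = 28.5 kJ/min
A: 64.6/7.22 = 8.95 kJ/min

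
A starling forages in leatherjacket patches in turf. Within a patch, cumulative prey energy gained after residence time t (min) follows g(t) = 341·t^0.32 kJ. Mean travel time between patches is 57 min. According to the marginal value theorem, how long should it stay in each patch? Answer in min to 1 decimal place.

By the marginal value theorem, leave when the instantaneous gain rate g'(t) equals the habitat-wide average g(t)/(T + t).
g'(t) = 0.32·341·t^-0.68. Setting 0.32·341·t^-0.68 = 341·t^0.32/(57+t) gives 0.32(57+t) = t, so 0.68·t = 0.32×57.
t* = 0.32×57/0.68 = 26.82 min.

26.8 min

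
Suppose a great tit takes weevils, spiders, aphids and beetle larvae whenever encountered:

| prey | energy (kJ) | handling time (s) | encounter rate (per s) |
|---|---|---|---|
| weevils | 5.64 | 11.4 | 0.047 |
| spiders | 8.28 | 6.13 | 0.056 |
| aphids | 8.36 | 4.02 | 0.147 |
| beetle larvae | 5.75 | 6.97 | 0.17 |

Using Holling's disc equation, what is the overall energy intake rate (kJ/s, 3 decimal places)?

Energy encountered per unit search time: 0.047×5.64 + 0.056×8.28 + 0.147×8.36 + 0.17×5.75 = 2.935 kJ/s.
Handling time per unit search time: 0.047×11.4 + 0.056×6.13 + 0.147×4.02 + 0.17×6.97 = 2.655.
Rate = 2.935/(1 + 2.655) = 0.8031 kJ/s.

0.803 kJ/s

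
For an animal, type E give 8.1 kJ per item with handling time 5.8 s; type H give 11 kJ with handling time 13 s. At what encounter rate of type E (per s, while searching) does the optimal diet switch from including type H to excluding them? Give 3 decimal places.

0.265 per s

At the threshold, the rate on type E alone equals the profitability of type H: λ·8.1/(1 + λ·5.8) = 11/13 = 0.8462.
Rearranging, λ(8.1 − 0.8462×5.8) = 0.8462, so λ = 0.8462/3.192 = 0.2651 per s.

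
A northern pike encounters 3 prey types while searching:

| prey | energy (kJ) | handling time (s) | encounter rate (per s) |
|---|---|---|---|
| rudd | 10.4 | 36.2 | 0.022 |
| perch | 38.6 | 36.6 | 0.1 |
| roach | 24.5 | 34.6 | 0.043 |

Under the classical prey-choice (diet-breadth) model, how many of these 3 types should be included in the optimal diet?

1

Rank by E/h (kJ/s): perch 1.05, roach 0.708, rudd 0.287. Include each in turn until the next type's E/h falls below the running intake rate.
Rate on top 1: 0.8283. roach: 0.708 < 0.8283 → exclude; stop.
Optimal diet: perch — 1 of 3 types.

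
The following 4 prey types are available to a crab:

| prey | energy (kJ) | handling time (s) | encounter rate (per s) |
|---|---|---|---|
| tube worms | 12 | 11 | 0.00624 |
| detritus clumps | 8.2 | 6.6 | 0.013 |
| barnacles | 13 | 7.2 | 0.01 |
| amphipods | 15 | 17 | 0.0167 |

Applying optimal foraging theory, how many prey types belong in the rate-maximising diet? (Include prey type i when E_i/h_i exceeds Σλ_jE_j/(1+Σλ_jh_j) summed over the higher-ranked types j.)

4

Rank by E/h (kJ/s): barnacles 1.81, detritus clumps 1.24, tube worms 1.09, amphipods 0.882. Include each in turn until the next type's E/h falls below the running intake rate.
Rate on top 1: 0.1213. detritus clumps: 1.24 > 0.1213 → include.
Rate on top 2: 0.2044. tube worms: 1.09 > 0.2044 → include.
Rate on top 3: 0.254. amphipods: 0.882 > 0.254 → include.
Optimal diet: barnacles, detritus clumps, tube worms, amphipods — 4 of 4 types.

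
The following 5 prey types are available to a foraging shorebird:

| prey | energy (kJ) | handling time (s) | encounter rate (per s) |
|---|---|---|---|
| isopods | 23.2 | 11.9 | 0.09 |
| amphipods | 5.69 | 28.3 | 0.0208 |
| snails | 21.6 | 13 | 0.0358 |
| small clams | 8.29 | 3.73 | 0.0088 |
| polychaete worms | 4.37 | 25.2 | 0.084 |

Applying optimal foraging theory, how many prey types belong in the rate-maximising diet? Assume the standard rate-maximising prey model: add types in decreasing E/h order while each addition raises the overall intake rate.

Profitabilities (E/h, kJ/s): small clams 2.22, isopods 1.95, snails 1.66, amphipods 0.201, polychaete worms 0.173. Add prey in this order while the next type's profitability exceeds the intake rate on those already taken.
Rate on top 1: 0.07063. isopods: 1.95 > 0.07063 → include.
Rate on top 2: 1.027. snails: 1.66 > 1.027 → include.
Rate on top 3: 1.142. amphipods: 0.201 < 1.142 → exclude; stop.
Optimal diet: small clams, isopods, snails — 3 of 5 types.

3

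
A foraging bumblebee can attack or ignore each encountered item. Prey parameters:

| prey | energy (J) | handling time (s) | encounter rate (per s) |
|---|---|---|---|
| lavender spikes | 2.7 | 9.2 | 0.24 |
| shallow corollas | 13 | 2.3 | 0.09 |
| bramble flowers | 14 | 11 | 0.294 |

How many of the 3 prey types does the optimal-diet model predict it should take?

Profitabilities (E/h, J/s): shallow corollas 5.65, bramble flowers 1.27, lavender spikes 0.293. Add prey in this order while the next type's profitability exceeds the intake rate on those already taken.
Rate on top 1: 0.9693. bramble flowers: 1.27 > 0.9693 → include.
Rate on top 2: 1.19. lavender spikes: 0.293 < 1.19 → exclude; stop.
Optimal diet: shallow corollas, bramble flowers — 2 of 3 types.

2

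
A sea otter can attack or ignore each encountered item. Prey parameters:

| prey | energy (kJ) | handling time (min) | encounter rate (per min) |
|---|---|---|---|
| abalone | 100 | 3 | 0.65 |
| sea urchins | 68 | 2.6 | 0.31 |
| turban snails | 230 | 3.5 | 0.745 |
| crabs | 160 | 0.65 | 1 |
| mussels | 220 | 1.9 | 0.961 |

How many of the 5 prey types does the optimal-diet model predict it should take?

Profitabilities (E/h, kJ/min): crabs 246, mussels 116, turban snails 65.7, abalone 33.3, sea urchins 26.2. Add prey in this order while the next type's profitability exceeds the intake rate on those already taken.
Rate on top 1: 96.97. mussels: 116 > 96.97 → include.
Rate on top 2: 106.9. turban snails: 65.7 < 106.9 → exclude; stop.
Optimal diet: crabs, mussels — 2 of 5 types.

2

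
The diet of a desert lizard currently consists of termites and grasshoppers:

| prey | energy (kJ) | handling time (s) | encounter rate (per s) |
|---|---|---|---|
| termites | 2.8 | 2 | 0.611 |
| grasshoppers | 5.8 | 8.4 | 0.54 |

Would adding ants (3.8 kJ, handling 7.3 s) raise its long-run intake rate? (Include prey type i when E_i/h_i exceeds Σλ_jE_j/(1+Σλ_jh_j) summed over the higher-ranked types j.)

No

On termites and grasshoppers alone, R = ΣλE/(1+Σλh) = 4.843/6.758 = 0.7166 kJ/s.
Profitability of ants: 3.8/7.3 = 0.5205 kJ/s.
0.5205 < 0.7166, so adding ants would lower the average — exclude it.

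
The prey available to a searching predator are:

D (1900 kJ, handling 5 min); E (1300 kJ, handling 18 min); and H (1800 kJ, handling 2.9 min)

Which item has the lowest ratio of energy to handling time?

Profitability E/h (kJ/min): D = 1900/5 = 380, E = 1300/18 = 72.2, H = 1800/2.9 = 621.
Ranked: H > D > E.

E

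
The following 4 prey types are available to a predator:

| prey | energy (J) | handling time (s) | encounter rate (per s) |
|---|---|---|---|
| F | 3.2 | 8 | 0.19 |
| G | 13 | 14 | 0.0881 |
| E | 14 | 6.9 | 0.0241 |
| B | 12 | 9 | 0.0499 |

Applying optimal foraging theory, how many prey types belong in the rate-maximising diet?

Profitabilities (E/h, J/s): E 2.03, B 1.33, G 0.929, F 0.4. Add prey in this order while the next type's profitability exceeds the intake rate on those already taken.
Rate on top 1: 0.2893. B: 1.33 > 0.2893 → include.
Rate on top 2: 0.5796. G: 0.929 > 0.5796 → include.
Rate on top 3: 0.7307. F: 0.4 < 0.7307 → exclude; stop.
Optimal diet: E, B, G — 3 of 4 types.

3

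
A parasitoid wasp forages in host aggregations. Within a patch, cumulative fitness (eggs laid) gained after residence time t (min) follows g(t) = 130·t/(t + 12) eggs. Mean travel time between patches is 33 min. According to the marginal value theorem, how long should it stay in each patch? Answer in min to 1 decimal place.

Maximise g(t)/(T+t): set derivative to zero → g'(t)(T+t) = g(t).
g'(t) = 130·12/(t + 12)². Setting 130·12/(t+12)² = 130t/[(t+12)(33+t)] gives 12(33+t) = t(t+12), so t² = 12×33 = 396.
t* = √396 = 19.9 min.

19.9 min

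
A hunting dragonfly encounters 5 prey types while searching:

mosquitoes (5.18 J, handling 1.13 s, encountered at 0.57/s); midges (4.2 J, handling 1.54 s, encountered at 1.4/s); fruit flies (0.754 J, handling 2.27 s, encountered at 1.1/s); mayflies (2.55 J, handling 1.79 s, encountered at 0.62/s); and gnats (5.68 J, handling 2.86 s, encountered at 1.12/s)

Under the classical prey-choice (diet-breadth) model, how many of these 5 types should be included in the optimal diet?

Profitabilities (E/h, J/s): mosquitoes 4.58, midges 2.73, gnats 1.99, mayflies 1.42, fruit flies 0.332. Add prey in this order while the next type's profitability exceeds the intake rate on those already taken.
Rate on top 1: 1.796. midges: 2.73 > 1.796 → include.
Rate on top 2: 2.324. gnats: 1.99 < 2.324 → exclude; stop.
Optimal diet: mosquitoes, midges — 2 of 5 types.

2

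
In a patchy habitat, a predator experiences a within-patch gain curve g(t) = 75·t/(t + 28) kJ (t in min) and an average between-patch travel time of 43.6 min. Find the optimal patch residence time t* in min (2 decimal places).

34.94 min

Optimal t* satisfies g'(t*) = g(t*)/(T + t*).
g'(t) = 75·28/(t + 28)². Setting 75·28/(t+28)² = 75t/[(t+28)(43.6+t)] gives 28(43.6+t) = t(t+28), so t² = 28×43.6 = 1221.
t* = √1221 = 34.94 min.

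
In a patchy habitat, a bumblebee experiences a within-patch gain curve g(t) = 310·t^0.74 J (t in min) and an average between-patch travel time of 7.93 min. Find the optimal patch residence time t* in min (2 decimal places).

Maximise g(t)/(T+t): set derivative to zero → g'(t)(T+t) = g(t).
g'(t) = 0.74·310·t^-0.26. Setting 0.74·310·t^-0.26 = 310·t^0.74/(7.93+t) gives 0.74(7.93+t) = t, so 0.26·t = 0.74×7.93.
t* = 0.74×7.93/0.26 = 22.57 min.

22.57 min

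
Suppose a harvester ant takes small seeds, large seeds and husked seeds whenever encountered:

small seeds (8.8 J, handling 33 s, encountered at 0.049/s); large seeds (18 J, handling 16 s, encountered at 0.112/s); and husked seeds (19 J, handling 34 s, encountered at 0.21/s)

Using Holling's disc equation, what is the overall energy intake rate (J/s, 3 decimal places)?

0.557 J/s

Energy encountered per unit search time: 0.049×8.8 + 0.112×18 + 0.21×19 = 6.437 J/s.
Handling time per unit search time: 0.049×33 + 0.112×16 + 0.21×34 = 10.55.
Rate = 6.437/(1 + 10.55) = 0.5574 J/s.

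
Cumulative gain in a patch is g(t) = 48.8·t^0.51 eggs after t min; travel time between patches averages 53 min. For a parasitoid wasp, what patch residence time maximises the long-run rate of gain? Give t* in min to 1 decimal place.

55.2 min

Optimal t* satisfies g'(t*) = g(t*)/(T + t*).
g'(t) = 0.51·48.8·t^-0.49. Setting 0.51·48.8·t^-0.49 = 48.8·t^0.51/(53+t) gives 0.51(53+t) = t, so 0.49·t = 0.51×53.
t* = 0.51×53/0.49 = 55.16 min.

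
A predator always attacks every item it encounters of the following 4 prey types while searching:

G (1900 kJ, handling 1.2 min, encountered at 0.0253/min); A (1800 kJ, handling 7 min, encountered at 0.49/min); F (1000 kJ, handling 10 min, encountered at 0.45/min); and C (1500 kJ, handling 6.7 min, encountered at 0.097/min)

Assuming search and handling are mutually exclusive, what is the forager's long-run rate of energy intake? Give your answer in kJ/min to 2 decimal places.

Energy encountered per unit search time: 0.0253×1900 + 0.49×1800 + 0.45×1000 + 0.097×1500 = 1526 kJ/min.
Handling time per unit search time: 0.0253×1.2 + 0.49×7 + 0.45×10 + 0.097×6.7 = 8.61.
Rate = 1526/(1 + 8.61) = 158.7 kJ/min.

158.74 kJ/min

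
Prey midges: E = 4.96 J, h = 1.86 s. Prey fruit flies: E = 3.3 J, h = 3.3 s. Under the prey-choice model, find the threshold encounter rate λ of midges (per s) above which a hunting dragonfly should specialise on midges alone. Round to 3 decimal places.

0.323 per s

The zero-one rule: include fruit flies iff E₂/h₂ > λE₁/(1+λh₁). Equality gives the switch point.
λE₁h₂ = E₂ + λE₂h₁ ⇒ λ = E₂/(E₁h₂ − E₂h₁) = 3.3/(16.37 − 6.138) = 0.3226 per s.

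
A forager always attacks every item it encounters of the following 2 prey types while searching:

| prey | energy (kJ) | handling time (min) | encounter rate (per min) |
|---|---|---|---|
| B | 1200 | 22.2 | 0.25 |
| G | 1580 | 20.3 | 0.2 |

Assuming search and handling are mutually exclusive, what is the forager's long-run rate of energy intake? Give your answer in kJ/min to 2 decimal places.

Energy encountered per unit search time: 0.25×1200 + 0.2×1580 = 616 kJ/min.
Handling time per unit search time: 0.25×22.2 + 0.2×20.3 = 9.61.
Rate = 616/(1 + 9.61) = 58.06 kJ/min.

58.06 kJ/min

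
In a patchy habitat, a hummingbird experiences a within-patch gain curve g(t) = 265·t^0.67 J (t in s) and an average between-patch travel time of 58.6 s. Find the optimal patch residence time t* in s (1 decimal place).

Optimal t* satisfies g'(t*) = g(t*)/(T + t*).
g'(t) = 0.67·265·t^-0.33. Setting 0.67·265·t^-0.33 = 265·t^0.67/(58.6+t) gives 0.67(58.6+t) = t, so 0.33·t = 0.67×58.6.
t* = 0.67×58.6/0.33 = 119 s.

119.0 s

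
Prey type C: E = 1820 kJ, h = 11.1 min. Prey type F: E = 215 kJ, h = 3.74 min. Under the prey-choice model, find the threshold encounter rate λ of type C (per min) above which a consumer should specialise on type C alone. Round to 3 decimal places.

The zero-one rule: include type F iff E₂/h₂ > λE₁/(1+λh₁). Equality gives the switch point.
λE₁h₂ = E₂ + λE₂h₁ ⇒ λ = E₂/(E₁h₂ − E₂h₁) = 215/(6807 − 2386) = 0.04864 per min.

0.049 per min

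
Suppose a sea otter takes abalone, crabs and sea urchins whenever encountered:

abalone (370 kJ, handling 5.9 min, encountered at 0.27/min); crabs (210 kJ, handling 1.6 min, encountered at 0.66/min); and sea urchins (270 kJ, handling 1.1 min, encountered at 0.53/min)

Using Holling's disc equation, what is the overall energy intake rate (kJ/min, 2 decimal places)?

Energy encountered per unit search time: 0.27×370 + 0.66×210 + 0.53×270 = 381.6 kJ/min.
Handling time per unit search time: 0.27×5.9 + 0.66×1.6 + 0.53×1.1 = 3.232.
Rate = 381.6/(1 + 3.232) = 90.17 kJ/min.

90.17 kJ/min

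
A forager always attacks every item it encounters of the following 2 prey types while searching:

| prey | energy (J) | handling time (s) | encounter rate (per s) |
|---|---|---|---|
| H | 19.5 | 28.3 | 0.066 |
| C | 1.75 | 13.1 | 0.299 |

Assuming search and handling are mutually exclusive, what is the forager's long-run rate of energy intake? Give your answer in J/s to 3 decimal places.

0.267 J/s

R = (0.066×19.5 + 0.299×1.75) / (1 + 0.066×28.3 + 0.299×13.1) = 1.81/6.785 = 0.2668 J/s.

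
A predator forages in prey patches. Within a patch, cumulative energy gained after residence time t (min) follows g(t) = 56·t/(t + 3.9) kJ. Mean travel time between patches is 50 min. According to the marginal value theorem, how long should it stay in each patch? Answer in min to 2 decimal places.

13.96 min

Optimal t* satisfies g'(t*) = g(t*)/(T + t*).
g'(t) = 56·3.9/(t + 3.9)². Setting 56·3.9/(t+3.9)² = 56t/[(t+3.9)(50+t)] gives 3.9(50+t) = t(t+3.9), so t² = 3.9×50 = 195.
t* = √195 = 13.96 min.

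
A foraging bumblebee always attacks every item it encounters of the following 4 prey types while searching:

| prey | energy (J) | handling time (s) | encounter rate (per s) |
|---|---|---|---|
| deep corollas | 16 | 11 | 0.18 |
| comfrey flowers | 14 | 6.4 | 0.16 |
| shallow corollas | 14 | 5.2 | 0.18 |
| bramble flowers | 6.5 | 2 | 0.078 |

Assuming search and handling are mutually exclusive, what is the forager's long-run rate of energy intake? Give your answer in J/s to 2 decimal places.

R = Σλ_iE_i / (1 + Σλ_ih_i)
Numerator: 0.18×16 + 0.16×14 + 0.18×14 + 0.078×6.5 = 8.147
Denominator: 1 + 0.18×11 + 0.16×6.4 + 0.18×5.2 + 0.078×2 = 5.096
R = 8.147/5.096 = 1.599 J/s

1.60 J/s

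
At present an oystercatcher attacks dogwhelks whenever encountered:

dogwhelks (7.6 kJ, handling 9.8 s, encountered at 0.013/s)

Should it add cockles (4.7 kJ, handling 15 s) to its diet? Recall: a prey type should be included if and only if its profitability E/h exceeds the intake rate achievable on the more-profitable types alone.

Current rate: (0.013×7.6)/(1 + 0.013×9.8) = 0.08764 kJ/s.
cockles: E/h = 4.7/15 = 0.3133 kJ/s.
Since 0.3133 > R, including cockles increases the long-run rate.

Yes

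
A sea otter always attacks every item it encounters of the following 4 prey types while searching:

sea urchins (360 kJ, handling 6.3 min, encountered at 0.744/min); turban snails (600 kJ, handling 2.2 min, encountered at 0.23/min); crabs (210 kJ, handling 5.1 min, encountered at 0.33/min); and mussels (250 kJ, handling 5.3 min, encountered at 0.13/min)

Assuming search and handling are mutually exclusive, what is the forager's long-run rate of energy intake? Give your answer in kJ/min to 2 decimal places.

59.27 kJ/min

R = (0.744×360 + 0.23×600 + 0.33×210 + 0.13×250) / (1 + 0.744×6.3 + 0.23×2.2 + 0.33×5.1 + 0.13×5.3) = 507.6/8.565 = 59.27 kJ/min.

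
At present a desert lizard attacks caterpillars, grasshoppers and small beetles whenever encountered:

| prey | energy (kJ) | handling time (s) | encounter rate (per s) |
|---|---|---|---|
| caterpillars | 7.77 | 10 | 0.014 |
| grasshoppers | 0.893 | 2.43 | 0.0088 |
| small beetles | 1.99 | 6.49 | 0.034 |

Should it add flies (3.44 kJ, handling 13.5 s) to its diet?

Yes

Intake rate on the current diet: R = (0.014×7.77 + 0.0088×0.893 + 0.034×1.99) / (1 + 0.014×10 + 0.0088×2.43 + 0.034×6.49) = 0.1843/1.382 = 0.1334 kJ/s.
flies: E/h = 3.44/13.5 = 0.2548 kJ/s.
Since 0.2548 > R, including flies increases the long-run rate.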